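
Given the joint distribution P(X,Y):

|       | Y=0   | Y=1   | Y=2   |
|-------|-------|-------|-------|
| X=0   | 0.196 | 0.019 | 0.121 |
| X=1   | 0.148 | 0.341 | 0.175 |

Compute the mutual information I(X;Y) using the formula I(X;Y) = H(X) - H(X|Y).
0.1856 bits

I(X;Y) = H(X) - H(X|Y)

Marginal of X (row sums):
  P(X=0) = 0.196 + 0.019 + 0.121 = 0.336
  P(X=1) = 0.148 + 0.341 + 0.175 = 0.664
H(X) = -[0.336·log₂(0.336) + 0.664·log₂(0.664)]
  = 0.52868 + 0.39225 = 0.9209 bits

Marginal of Y (column sums):
  P(Y=0) = 0.196 + 0.148 = 0.344
  P(Y=1) = 0.019 + 0.341 = 0.360
  P(Y=2) = 0.121 + 0.175 = 0.296
H(X|Y) = Σ_y P(y)·H(X|Y=y):
  Y=0: P(Y=0) = 0.344, P(X|Y=0) = (49/86, 37/86) → H(X|Y=0) = 0.98591
  Y=1: P(Y=1) = 0.360, P(X|Y=1) = (19/360, 341/360) → H(X|Y=1) = 0.29808
  Y=2: P(Y=2) = 0.296, P(X|Y=2) = (121/296, 175/296) → H(X|Y=2) = 0.97586
H(X|Y) = 0.344·0.98591 + 0.360·0.29808 + 0.296·0.97586 = 0.7353 bits

I(X;Y) = H(X) - H(X|Y) = 0.9209 - 0.7353 = 0.1856 bits

Cross-check via I(X;Y) = H(X) + H(Y) - H(X,Y): computing H(Y) from the column sums and H(X,Y) from the 6 cells in the same way gives H(Y) = 1.5801 bits and H(X,Y) = 2.3154 bits, so
I(X;Y) = 0.9209 + 1.5801 - 2.3154 = 0.1856 bits ✓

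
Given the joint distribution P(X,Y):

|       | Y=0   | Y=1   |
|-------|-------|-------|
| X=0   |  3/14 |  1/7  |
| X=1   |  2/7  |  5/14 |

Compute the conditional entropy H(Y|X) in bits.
0.9839 bits

H(Y|X) = H(X,Y) - H(X)

H(X,Y) = -Σ_{x,y} P(x,y) log₂ P(x,y). Per-cell terms -P(x,y)·log₂P(x,y):
  X=0: 0.4762, 0.4011
  X=1: 0.5164, 0.5305
Sum of the 4 terms: H(X,Y) = 1.9242 bits

Marginal of X (row sums):
  P(X=0) = 3/14 + 1/7 = 5/14
  P(X=1) = 2/7 + 5/14 = 9/14
H(X) = -[(5/14)·log₂(5/14) + (9/14)·log₂(9/14)]
  = 0.5305 + 0.4098 = 0.9403 bits

H(Y|X) = H(X,Y) - H(X) = 1.9242 - 0.9403 = 0.9839 bits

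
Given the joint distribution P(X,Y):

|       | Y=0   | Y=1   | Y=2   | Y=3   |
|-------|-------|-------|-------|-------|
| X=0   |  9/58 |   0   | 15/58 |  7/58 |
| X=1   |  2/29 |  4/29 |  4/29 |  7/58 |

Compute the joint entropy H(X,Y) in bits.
2.7125 bits

H(X,Y) = -Σ_{x,y} P(x,y) log₂ P(x,y). Per-cell terms -P(x,y)·log₂P(x,y):
  X=0: 0.41711, 0.00000, 0.50459, 0.36818
  X=1: 0.26607, 0.39420, 0.39420, 0.36818
  (cells with P = 0 contribute 0)
Sum of the 8 terms: H(X,Y) = 2.7125 bits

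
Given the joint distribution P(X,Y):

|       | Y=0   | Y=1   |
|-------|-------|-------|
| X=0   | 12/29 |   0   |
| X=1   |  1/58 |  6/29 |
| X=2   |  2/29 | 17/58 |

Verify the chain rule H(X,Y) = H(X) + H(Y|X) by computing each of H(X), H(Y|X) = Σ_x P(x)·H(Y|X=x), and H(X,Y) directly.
H(X) = 1.5410 bits, H(Y|X) = 0.3420 bits, H(X,Y) = 1.8831 bits

Marginal of X (row sums):
  P(X=0) = 12/29 + 0 = 12/29
  P(X=1) = 1/58 + 6/29 = 13/58
  P(X=2) = 2/29 + 17/58 = 21/58
H(X) = -[(12/29)·log₂(12/29) + (13/58)·log₂(13/58) + (21/58)·log₂(21/58)]
  = 0.52677 + 0.48359 + 0.53067 = 1.5410 bits

H(Y|X) = Σ_x P(x)·H(Y|X=x):
  X=0: P(X=0) = 12/29, P(Y|X=0) = (1, 0) → H(Y|X=0) = 0.00000
  X=1: P(X=1) = 13/58, P(Y|X=1) = (1/13, 12/13) → H(Y|X=1) = 0.39124
  X=2: P(X=2) = 21/58, P(Y|X=2) = (4/21, 17/21) → H(Y|X=2) = 0.70247
H(Y|X) = (12/29)·0.00000 + (13/58)·0.39124 + (21/58)·0.70247 = 0.3420 bits

H(X,Y) = -Σ_{x,y} P(x,y) log₂ P(x,y). Per-cell terms -P(x,y)·log₂P(x,y):
  X=0: 0.52677, 0.00000
  X=1: 0.10100, 0.47028
  X=2: 0.26607, 0.51894
  (cells with P = 0 contribute 0)
Sum of the 6 terms: H(X,Y) = 1.8831 bits

Chain rule check:
  H(X) + H(Y|X) = 1.5410 + 0.3420 = 1.8830 bits
  H(X,Y) = 1.8831 bits
✓ Chain rule verified (Δ = 0.0001 is 4-dp rounding noise: each of the three values was rounded independently).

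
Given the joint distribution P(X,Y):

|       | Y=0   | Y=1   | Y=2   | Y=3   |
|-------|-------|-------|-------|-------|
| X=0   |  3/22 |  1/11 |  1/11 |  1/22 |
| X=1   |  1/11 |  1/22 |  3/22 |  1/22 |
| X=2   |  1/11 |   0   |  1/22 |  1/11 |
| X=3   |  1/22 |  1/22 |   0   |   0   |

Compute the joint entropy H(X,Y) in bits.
3.5726 bits

H(X,Y) = -Σ_{x,y} P(x,y) log₂ P(x,y). Per-cell terms -P(x,y)·log₂P(x,y):
  X=0: 0.39197, 0.31449, 0.31449, 0.20270
  X=1: 0.31449, 0.20270, 0.39197, 0.20270
  X=2: 0.31449, 0.00000, 0.20270, 0.31449
  X=3: 0.20270, 0.20270, 0.00000, 0.00000
  (cells with P = 0 contribute 0)
Sum of the 16 terms: H(X,Y) = 3.5726 bits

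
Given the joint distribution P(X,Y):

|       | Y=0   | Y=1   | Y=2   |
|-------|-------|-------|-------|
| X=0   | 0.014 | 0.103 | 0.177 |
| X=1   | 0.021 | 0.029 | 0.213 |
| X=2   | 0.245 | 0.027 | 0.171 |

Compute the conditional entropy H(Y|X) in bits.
1.1337 bits

H(Y|X) = H(X,Y) - H(X)

H(X,Y) = -Σ_{x,y} P(x,y) log₂ P(x,y). Per-cell terms -P(x,y)·log₂P(x,y):
  X=0: 0.08622, 0.33777, 0.44218
  X=1: 0.11704, 0.14813, 0.47522
  X=2: 0.49714, 0.14069, 0.43570
Sum of the 9 terms: H(X,Y) = 2.6801 bits

Marginal of X (row sums):
  P(X=0) = 0.014 + 0.103 + 0.177 = 0.294
  P(X=1) = 0.021 + 0.029 + 0.213 = 0.263
  P(X=2) = 0.245 + 0.027 + 0.171 = 0.443
H(X) = -[0.294·log₂(0.294) + 0.263·log₂(0.263) + 0.443·log₂(0.443)]
  = 0.51924 + 0.50677 + 0.52036 = 1.5464 bits

H(Y|X) = H(X,Y) - H(X) = 2.6801 - 1.5464 = 1.1337 bits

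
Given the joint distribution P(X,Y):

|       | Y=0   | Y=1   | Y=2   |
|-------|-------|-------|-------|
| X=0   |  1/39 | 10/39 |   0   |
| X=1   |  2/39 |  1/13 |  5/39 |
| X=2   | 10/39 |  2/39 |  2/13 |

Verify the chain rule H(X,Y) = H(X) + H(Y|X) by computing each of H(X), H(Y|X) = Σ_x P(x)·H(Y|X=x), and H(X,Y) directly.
H(X) = 1.5333 bits, H(Y|X) = 1.1287 bits, H(X,Y) = 2.6620 bits

Marginal of X (row sums):
  P(X=0) = 1/39 + 10/39 + 0 = 11/39
  P(X=1) = 2/39 + 1/13 + 5/39 = 10/39
  P(X=2) = 10/39 + 2/39 + 2/13 = 6/13
H(X) = -[(11/39)·log₂(11/39) + (10/39)·log₂(10/39) + (6/13)·log₂(6/13)]
  = 0.51502 + 0.50345 + 0.51484 = 1.5333 bits

H(Y|X) = Σ_x P(x)·H(Y|X=x):
  X=0: P(X=0) = 11/39, P(Y|X=0) = (1/11, 10/11, 0) → H(Y|X=0) = 0.43950
  X=1: P(X=1) = 10/39, P(Y|X=1) = (1/5, 3/10, 1/2) → H(Y|X=1) = 1.48548
  X=2: P(X=2) = 6/13, P(Y|X=2) = (5/9, 1/9, 1/3) → H(Y|X=2) = 1.35164
H(Y|X) = (11/39)·0.43950 + (10/39)·1.48548 + (6/13)·1.35164 = 1.1287 bits

H(X,Y) = -Σ_{x,y} P(x,y) log₂ P(x,y). Per-cell terms -P(x,y)·log₂P(x,y):
  X=0: 0.13552, 0.50345, 0.00000
  X=1: 0.21976, 0.28465, 0.37993
  X=2: 0.50345, 0.21976, 0.41545
  (cells with P = 0 contribute 0)
Sum of the 9 terms: H(X,Y) = 2.6620 bits

Chain rule check:
  H(X) + H(Y|X) = 1.5333 + 1.1287 = 2.6620 bits
  H(X,Y) = 2.6620 bits
✓ Chain rule verified.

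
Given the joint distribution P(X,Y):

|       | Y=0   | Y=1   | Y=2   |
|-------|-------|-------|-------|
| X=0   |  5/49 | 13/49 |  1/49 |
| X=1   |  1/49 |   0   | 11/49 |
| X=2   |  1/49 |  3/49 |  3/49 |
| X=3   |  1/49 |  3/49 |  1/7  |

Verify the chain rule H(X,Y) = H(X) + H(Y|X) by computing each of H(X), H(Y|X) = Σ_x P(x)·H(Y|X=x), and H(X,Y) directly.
H(X) = 1.9119 bits, H(Y|X) = 1.0153 bits, H(X,Y) = 2.9273 bits

Marginal of X (row sums):
  P(X=0) = 5/49 + 13/49 + 1/49 = 19/49
  P(X=1) = 1/49 + 0 + 11/49 = 12/49
  P(X=2) = 1/49 + 3/49 + 3/49 = 1/7
  P(X=3) = 1/49 + 3/49 + 1/7 = 11/49
H(X) = -[(19/49)·log₂(19/49) + (12/49)·log₂(12/49) + (1/7)·log₂(1/7) + (11/49)·log₂(11/49)]
  = 0.529977 + 0.497081 + 0.401051 + 0.483838 = 1.9119 bits

H(Y|X) = Σ_x P(x)·H(Y|X=x):
  X=0: P(X=0) = 19/49, P(Y|X=0) = (5/19, 13/19, 1/19) → H(Y|X=0) = 1.105014
  X=1: P(X=1) = 12/49, P(Y|X=1) = (1/12, 0, 11/12) → H(Y|X=1) = 0.413817
  X=2: P(X=2) = 1/7, P(Y|X=2) = (1/7, 3/7, 3/7) → H(Y|X=2) = 1.448816
  X=3: P(X=3) = 11/49, P(Y|X=3) = (1/11, 3/11, 7/11) → H(Y|X=3) = 1.240671
H(Y|X) = (19/49)·1.105014 + (12/49)·0.413817 + (1/7)·1.448816 + (11/49)·1.240671 = 1.0153 bits

H(X,Y) = -Σ_{x,y} P(x,y) log₂ P(x,y). Per-cell terms -P(x,y)·log₂P(x,y):
  X=0: 0.335998, 0.507868, 0.114586
  X=1: 0.114586, 0.000000, 0.483838
  X=2: 0.114586, 0.246719, 0.246719
  X=3: 0.114586, 0.246719, 0.401051
  (cells with P = 0 contribute 0)
Sum of the 12 terms: H(X,Y) = 2.9273 bits

Chain rule check:
  H(X) + H(Y|X) = 1.9119 + 1.0153 = 2.9272 bits
  H(X,Y) = 2.9273 bits
✓ Chain rule verified (Δ = 0.0001 is 4-dp rounding noise: each of the three values was rounded independently).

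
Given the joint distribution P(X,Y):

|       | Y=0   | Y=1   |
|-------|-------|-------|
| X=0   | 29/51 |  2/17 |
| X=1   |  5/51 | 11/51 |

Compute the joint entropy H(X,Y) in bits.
1.6321 bits

H(X,Y) = -Σ_{x,y} P(x,y) log₂ P(x,y). Per-cell terms -P(x,y)·log₂P(x,y):
  X=0: 0.4631, 0.3632
  X=1: 0.3285, 0.4773
Sum of the 4 terms: H(X,Y) = 1.6321 bits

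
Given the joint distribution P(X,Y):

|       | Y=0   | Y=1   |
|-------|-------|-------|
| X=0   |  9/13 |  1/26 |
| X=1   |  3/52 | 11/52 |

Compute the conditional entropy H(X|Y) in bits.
0.4483 bits

H(X|Y) = H(X,Y) - H(Y)

H(X,Y) = -Σ_{x,y} P(x,y) log₂ P(x,y). Per-cell terms -P(x,y)·log₂P(x,y):
  X=0: 0.3673, 0.1808
  X=1: 0.2374, 0.4741
Sum of the 4 terms: H(X,Y) = 1.2596 bits

Marginal of Y (column sums):
  P(Y=0) = 9/13 + 3/52 = 3/4
  P(Y=1) = 1/26 + 11/52 = 1/4
H(Y) = -[(3/4)·log₂(3/4) + (1/4)·log₂(1/4)]
  = 0.3113 + 0.5000 = 0.8113 bits

H(X|Y) = H(X,Y) - H(Y) = 1.2596 - 0.8113 = 0.4483 bits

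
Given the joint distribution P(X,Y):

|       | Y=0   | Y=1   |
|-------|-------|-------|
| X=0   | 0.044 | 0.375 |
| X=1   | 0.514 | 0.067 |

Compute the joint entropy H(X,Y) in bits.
1.4837 bits

H(X,Y) = -Σ_{x,y} P(x,y) log₂ P(x,y). Per-cell terms -P(x,y)·log₂P(x,y):
  X=0: 0.1983, 0.5306
  X=1: 0.4935, 0.2613
Sum of the 4 terms: H(X,Y) = 1.4837 bits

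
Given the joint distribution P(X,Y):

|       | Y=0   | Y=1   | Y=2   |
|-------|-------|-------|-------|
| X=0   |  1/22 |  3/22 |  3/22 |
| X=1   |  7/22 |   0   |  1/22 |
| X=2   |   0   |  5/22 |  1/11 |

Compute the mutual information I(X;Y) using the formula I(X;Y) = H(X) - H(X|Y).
0.6393 bits

I(X;Y) = H(X) - H(X|Y)

Marginal of X (row sums):
  P(X=0) = 1/22 + 3/22 + 3/22 = 7/22
  P(X=1) = 7/22 + 0 + 1/22 = 4/11
  P(X=2) = 0 + 5/22 + 1/11 = 7/22
H(X) = -[(7/22)·log₂(7/22) + (4/11)·log₂(4/11) + (7/22)·log₂(7/22)]
  = 0.52566 + 0.53070 + 0.52566 = 1.5820 bits

Marginal of Y (column sums):
  P(Y=0) = 1/22 + 7/22 + 0 = 4/11
  P(Y=1) = 3/22 + 0 + 5/22 = 4/11
  P(Y=2) = 3/22 + 1/22 + 1/11 = 3/11
H(X|Y) = Σ_y P(y)·H(X|Y=y):
  Y=0: P(Y=0) = 4/11, P(X|Y=0) = (1/8, 7/8, 0) → H(X|Y=0) = 0.54356
  Y=1: P(Y=1) = 4/11, P(X|Y=1) = (3/8, 0, 5/8) → H(X|Y=1) = 0.95443
  Y=2: P(Y=2) = 3/11, P(X|Y=2) = (1/2, 1/6, 1/3) → H(X|Y=2) = 1.45915
H(X|Y) = (4/11)·0.54356 + (4/11)·0.95443 + (3/11)·1.45915 = 0.9427 bits

I(X;Y) = H(X) - H(X|Y) = 1.5820 - 0.9427 = 0.6393 bits

Cross-check via I(X;Y) = H(X) + H(Y) - H(X,Y): computing H(Y) from the column sums and H(X,Y) from the 9 cells in the same way gives H(Y) = 1.5726 bits and H(X,Y) = 2.5153 bits, so
I(X;Y) = 1.5820 + 1.5726 - 2.5153 = 0.6393 bits ✓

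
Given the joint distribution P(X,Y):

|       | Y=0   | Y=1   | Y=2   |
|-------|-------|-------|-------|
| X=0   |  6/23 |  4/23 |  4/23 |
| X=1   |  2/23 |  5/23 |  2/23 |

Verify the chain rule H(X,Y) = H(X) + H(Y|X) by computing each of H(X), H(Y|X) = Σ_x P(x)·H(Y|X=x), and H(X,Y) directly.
H(X) = 0.9656 bits, H(Y|X) = 1.5093 bits, H(X,Y) = 2.4749 bits

Marginal of X (row sums):
  P(X=0) = 6/23 + 4/23 + 4/23 = 14/23
  P(X=1) = 2/23 + 5/23 + 2/23 = 9/23
H(X) = -[(14/23)·log₂(14/23) + (9/23)·log₂(9/23)]
  = 0.43595 + 0.52968 = 0.9656 bits

H(Y|X) = Σ_x P(x)·H(Y|X=x):
  X=0: P(X=0) = 14/23, P(Y|X=0) = (3/7, 2/7, 2/7) → H(Y|X=0) = 1.55666
  X=1: P(X=1) = 9/23, P(Y|X=1) = (2/9, 5/9, 2/9) → H(Y|X=1) = 1.43552
H(Y|X) = (14/23)·1.55666 + (9/23)·1.43552 = 1.5093 bits

H(X,Y) = -Σ_{x,y} P(x,y) log₂ P(x,y). Per-cell terms -P(x,y)·log₂P(x,y):
  X=0: 0.50572, 0.43888, 0.43888
  X=1: 0.30640, 0.47862, 0.30640
Sum of the 6 terms: H(X,Y) = 2.4749 bits

Chain rule check:
  H(X) + H(Y|X) = 0.9656 + 1.5093 = 2.4749 bits
  H(X,Y) = 2.4749 bits
✓ Chain rule verified.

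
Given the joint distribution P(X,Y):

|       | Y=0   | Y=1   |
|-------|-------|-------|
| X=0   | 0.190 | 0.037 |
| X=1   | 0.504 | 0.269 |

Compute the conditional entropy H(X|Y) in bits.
0.7505 bits

H(X|Y) = H(X,Y) - H(Y)

H(X,Y) = -Σ_{x,y} P(x,y) log₂ P(x,y). Per-cell terms -P(x,y)·log₂P(x,y):
  X=0: 0.4552, 0.1760
  X=1: 0.4982, 0.5096
Sum of the 4 terms: H(X,Y) = 1.6390 bits

Marginal of Y (column sums):
  P(Y=0) = 0.190 + 0.504 = 0.694
  P(Y=1) = 0.037 + 0.269 = 0.306
H(Y) = -[0.694·log₂(0.694) + 0.306·log₂(0.306)]
  = 0.3657 + 0.5228 = 0.8885 bits

H(X|Y) = H(X,Y) - H(Y) = 1.6390 - 0.8885 = 0.7505 bits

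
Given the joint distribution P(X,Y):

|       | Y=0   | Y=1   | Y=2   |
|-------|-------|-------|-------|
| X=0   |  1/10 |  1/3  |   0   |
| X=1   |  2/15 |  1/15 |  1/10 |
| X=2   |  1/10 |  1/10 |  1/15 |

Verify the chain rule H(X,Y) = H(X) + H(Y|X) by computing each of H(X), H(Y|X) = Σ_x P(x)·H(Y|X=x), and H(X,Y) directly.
H(X) = 1.5524 bits, H(Y|X) = 1.2132 bits, H(X,Y) = 2.7656 bits

Marginal of X (row sums):
  P(X=0) = 1/10 + 1/3 + 0 = 13/30
  P(X=1) = 2/15 + 1/15 + 1/10 = 3/10
  P(X=2) = 1/10 + 1/10 + 1/15 = 4/15
H(X) = -[(13/30)·log₂(13/30) + (3/10)·log₂(3/10) + (4/15)·log₂(4/15)]
  = 0.52280 + 0.52109 + 0.50850 = 1.5524 bits

H(Y|X) = Σ_x P(x)·H(Y|X=x):
  X=0: P(X=0) = 13/30, P(Y|X=0) = (3/13, 10/13, 0) → H(Y|X=0) = 0.77935
  X=1: P(X=1) = 3/10, P(Y|X=1) = (4/9, 2/9, 1/3) → H(Y|X=1) = 1.53049
  X=2: P(X=2) = 4/15, P(Y|X=2) = (3/8, 3/8, 1/4) → H(Y|X=2) = 1.56128
H(Y|X) = (13/30)·0.77935 + (3/10)·1.53049 + (4/15)·1.56128 = 1.2132 bits

H(X,Y) = -Σ_{x,y} P(x,y) log₂ P(x,y). Per-cell terms -P(x,y)·log₂P(x,y):
  X=0: 0.33219, 0.52832, 0.00000
  X=1: 0.38759, 0.26046, 0.33219
  X=2: 0.33219, 0.33219, 0.26046
  (cells with P = 0 contribute 0)
Sum of the 9 terms: H(X,Y) = 2.7656 bits

Chain rule check:
  H(X) + H(Y|X) = 1.5524 + 1.2132 = 2.7656 bits
  H(X,Y) = 2.7656 bits
✓ Chain rule verified.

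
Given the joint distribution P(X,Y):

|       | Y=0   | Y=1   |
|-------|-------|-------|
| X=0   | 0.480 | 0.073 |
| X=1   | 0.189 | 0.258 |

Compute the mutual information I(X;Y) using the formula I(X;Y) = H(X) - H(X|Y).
0.1654 bits

I(X;Y) = H(X) - H(X|Y)

Marginal of X (row sums):
  P(X=0) = 0.480 + 0.073 = 0.553
  P(X=1) = 0.189 + 0.258 = 0.447
H(X) = -[0.553·log₂(0.553) + 0.447·log₂(0.447)]
  = 0.47262 + 0.51926 = 0.99188 bits

Marginal of Y (column sums):
  P(Y=0) = 0.480 + 0.189 = 0.669
  P(Y=1) = 0.073 + 0.258 = 0.331
H(X|Y) = Σ_y P(y)·H(X|Y=y):
  Y=0: P(Y=0) = 0.669, P(X|Y=0) = (160/223, 63/223) → H(X|Y=0) = 0.85885
  Y=1: P(Y=1) = 0.331, P(X|Y=1) = (73/331, 258/331) → H(X|Y=1) = 0.76116
H(X|Y) = 0.669·0.85885 + 0.331·0.76116 = 0.82651 bits

I(X;Y) = H(X) - H(X|Y) = 0.99188 - 0.82651 = 0.1654 bits

Cross-check via I(X;Y) = H(X) + H(Y) - H(X,Y): computing H(Y) from the column sums and H(X,Y) from the 4 cells in the same way gives H(Y) = 0.91594 bits and H(X,Y) = 1.74246 bits, so
I(X;Y) = 0.99188 + 0.91594 - 1.74246 = 0.1654 bits ✓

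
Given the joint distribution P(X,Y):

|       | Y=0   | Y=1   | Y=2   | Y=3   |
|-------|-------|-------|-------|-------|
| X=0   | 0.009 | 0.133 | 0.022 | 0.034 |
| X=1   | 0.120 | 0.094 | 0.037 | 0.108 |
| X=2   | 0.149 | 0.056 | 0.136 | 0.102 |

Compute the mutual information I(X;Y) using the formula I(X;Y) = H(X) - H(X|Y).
0.1836 bits

I(X;Y) = H(X) - H(X|Y)

Marginal of X (row sums):
  P(X=0) = 0.009 + 0.133 + 0.022 + 0.034 = 0.198
  P(X=1) = 0.120 + 0.094 + 0.037 + 0.108 = 0.359
  P(X=2) = 0.149 + 0.056 + 0.136 + 0.102 = 0.443
H(X) = -[0.198·log₂(0.198) + 0.359·log₂(0.359) + 0.443·log₂(0.443)]
  = 0.46261 + 0.53058 + 0.52036 = 1.51355 bits

Marginal of Y (column sums):
  P(Y=0) = 0.009 + 0.120 + 0.149 = 0.278
  P(Y=1) = 0.133 + 0.094 + 0.056 = 0.283
  P(Y=2) = 0.022 + 0.037 + 0.136 = 0.195
  P(Y=3) = 0.034 + 0.108 + 0.102 = 0.244
H(X|Y) = Σ_y P(y)·H(X|Y=y):
  Y=0: P(Y=0) = 0.278, P(X|Y=0) = (9/278, 60/139, 149/278) → H(X|Y=0) = 1.16566
  Y=1: P(Y=1) = 0.283, P(X|Y=1) = (133/283, 94/283, 56/283) → H(X|Y=1) = 1.50262
  Y=2: P(Y=2) = 0.195, P(X|Y=2) = (22/195, 37/195, 136/195) → H(X|Y=2) = 1.17270
  Y=3: P(Y=3) = 0.244, P(X|Y=3) = (17/122, 27/61, 51/122) → H(X|Y=3) = 1.44267
H(X|Y) = 0.278·1.16566 + 0.283·1.50262 + 0.195·1.17270 + 0.244·1.44267 = 1.32998 bits

I(X;Y) = H(X) - H(X|Y) = 1.51355 - 1.32998 = 0.1836 bits

Cross-check via I(X;Y) = H(X) + H(Y) - H(X,Y): computing H(Y) from the column sums and H(X,Y) from the 12 cells in the same way gives H(Y) = 1.98525 bits and H(X,Y) = 3.31523 bits, so
I(X;Y) = 1.51355 + 1.98525 - 3.31523 = 0.1836 bits ✓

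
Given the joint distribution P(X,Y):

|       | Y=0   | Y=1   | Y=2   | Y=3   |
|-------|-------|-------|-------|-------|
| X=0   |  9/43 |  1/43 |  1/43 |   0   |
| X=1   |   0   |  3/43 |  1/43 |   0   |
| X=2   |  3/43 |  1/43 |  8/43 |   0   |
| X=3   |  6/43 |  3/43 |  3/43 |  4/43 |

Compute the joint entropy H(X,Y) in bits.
3.2156 bits

H(X,Y) = -Σ_{x,y} P(x,y) log₂ P(x,y). Per-cell terms -P(x,y)·log₂P(x,y):
  X=0: 0.47226, 0.12619, 0.12619, 0.00000
  X=1: 0.00000, 0.26800, 0.12619, 0.00000
  X=2: 0.26800, 0.12619, 0.45140, 0.00000
  X=3: 0.39646, 0.26800, 0.26800, 0.31872
  (cells with P = 0 contribute 0)
Sum of the 16 terms: H(X,Y) = 3.2156 bits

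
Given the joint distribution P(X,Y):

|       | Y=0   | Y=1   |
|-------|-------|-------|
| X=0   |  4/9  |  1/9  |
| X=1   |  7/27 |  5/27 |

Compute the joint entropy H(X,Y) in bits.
1.8276 bits

H(X,Y) = -Σ_{x,y} P(x,y) log₂ P(x,y). Per-cell terms -P(x,y)·log₂P(x,y):
  X=0: 0.5200, 0.3522
  X=1: 0.5049, 0.4505
Sum of the 4 terms: H(X,Y) = 1.8276 bits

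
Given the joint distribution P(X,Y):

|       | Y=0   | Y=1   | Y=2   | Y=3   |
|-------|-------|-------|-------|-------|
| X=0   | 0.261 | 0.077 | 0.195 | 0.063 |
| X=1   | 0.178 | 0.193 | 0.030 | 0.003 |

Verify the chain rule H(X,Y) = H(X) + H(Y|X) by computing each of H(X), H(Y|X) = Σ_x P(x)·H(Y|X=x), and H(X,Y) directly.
H(X) = 0.9732 bits, H(Y|X) = 1.6067 bits, H(X,Y) = 2.5800 bits

Marginal of X (row sums):
  P(X=0) = 0.261 + 0.077 + 0.195 + 0.063 = 0.596
  P(X=1) = 0.178 + 0.193 + 0.030 + 0.003 = 0.404
H(X) = -[0.596·log₂(0.596) + 0.404·log₂(0.404)]
  = 0.44498 + 0.52826 = 0.9732 bits

H(Y|X) = Σ_x P(x)·H(Y|X=x):
  X=0: P(X=0) = 0.596, P(Y|X=0) = (261/596, 77/596, 195/596, 63/596) → H(Y|X=0) = 1.77315
  X=1: P(X=1) = 0.404, P(Y|X=1) = (89/202, 193/404, 15/202, 3/404) → H(Y|X=1) = 1.36122
H(Y|X) = 0.596·1.77315 + 0.404·1.36122 = 1.6067 bits

H(X,Y) = -Σ_{x,y} P(x,y) log₂ P(x,y). Per-cell terms -P(x,y)·log₂P(x,y):
  X=0: 0.50579, 0.28482, 0.45990, 0.25128
  X=1: 0.44323, 0.45805, 0.15177, 0.02514
Sum of the 8 terms: H(X,Y) = 2.5800 bits

Chain rule check:
  H(X) + H(Y|X) = 0.9732 + 1.6067 = 2.5799 bits
  H(X,Y) = 2.5800 bits
✓ Chain rule verified (Δ = 0.0001 is 4-dp rounding noise: each of the three values was rounded independently).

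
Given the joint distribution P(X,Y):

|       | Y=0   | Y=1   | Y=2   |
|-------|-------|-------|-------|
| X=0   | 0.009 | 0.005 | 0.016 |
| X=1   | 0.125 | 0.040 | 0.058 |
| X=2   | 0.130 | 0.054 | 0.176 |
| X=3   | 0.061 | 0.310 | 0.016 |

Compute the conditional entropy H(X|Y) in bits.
1.3477 bits

H(X|Y) = H(X,Y) - H(Y)

H(X,Y) = -Σ_{x,y} P(x,y) log₂ P(x,y). Per-cell terms -P(x,y)·log₂P(x,y):
  X=0: 0.06116, 0.03822, 0.09545
  X=1: 0.37500, 0.18575, 0.23825
  X=2: 0.38264, 0.22739, 0.44112
  X=3: 0.24614, 0.52379, 0.09545
Sum of the 12 terms: H(X,Y) = 2.9104 bits

Marginal of Y (column sums):
  P(Y=0) = 0.009 + 0.125 + 0.130 + 0.061 = 0.325
  P(Y=1) = 0.005 + 0.040 + 0.054 + 0.310 = 0.409
  P(Y=2) = 0.016 + 0.058 + 0.176 + 0.016 = 0.266
H(Y) = -[0.325·log₂(0.325) + 0.409·log₂(0.409) + 0.266·log₂(0.266)]
  = 0.52698 + 0.52754 + 0.50819 = 1.5627 bits

H(X|Y) = H(X,Y) - H(Y) = 2.9104 - 1.5627 = 1.3477 bits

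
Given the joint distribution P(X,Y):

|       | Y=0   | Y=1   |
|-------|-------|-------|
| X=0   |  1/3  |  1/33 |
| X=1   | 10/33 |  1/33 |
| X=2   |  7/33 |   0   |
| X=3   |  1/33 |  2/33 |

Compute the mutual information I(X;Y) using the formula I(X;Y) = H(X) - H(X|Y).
0.1524 bits

I(X;Y) = H(X) - H(X|Y)

Marginal of X (row sums):
  P(X=0) = 1/3 + 1/33 = 4/11
  P(X=1) = 10/33 + 1/33 = 1/3
  P(X=2) = 7/33 + 0 = 7/33
  P(X=3) = 1/33 + 2/33 = 1/11
H(X) = -[(4/11)·log₂(4/11) + (1/3)·log₂(1/3) + (7/33)·log₂(7/33) + (1/11)·log₂(1/11)]
  = 0.530702 + 0.528321 + 0.474523 + 0.314494 = 1.84804 bits

Marginal of Y (column sums):
  P(Y=0) = 1/3 + 10/33 + 7/33 + 1/33 = 29/33
  P(Y=1) = 1/33 + 1/33 + 0 + 2/33 = 4/33
H(X|Y) = Σ_y P(y)·H(X|Y=y):
  Y=0: P(Y=0) = 29/33, P(X|Y=0) = (11/29, 10/29, 7/29, 1/29) → H(X|Y=0) = 1.722653
  Y=1: P(Y=1) = 4/33, P(X|Y=1) = (1/4, 1/4, 0, 1/2) → H(X|Y=1) = 1.500000
H(X|Y) = (29/33)·1.722653 + (4/33)·1.500000 = 1.69566 bits

I(X;Y) = H(X) - H(X|Y) = 1.84804 - 1.69566 = 0.1524 bits

Cross-check via I(X;Y) = H(X) + H(Y) - H(X,Y): computing H(Y) from the column sums and H(X,Y) from the 8 cells in the same way gives H(Y) = 0.53284 bits and H(X,Y) = 2.22850 bits, so
I(X;Y) = 1.84804 + 0.53284 - 2.22850 = 0.1524 bits ✓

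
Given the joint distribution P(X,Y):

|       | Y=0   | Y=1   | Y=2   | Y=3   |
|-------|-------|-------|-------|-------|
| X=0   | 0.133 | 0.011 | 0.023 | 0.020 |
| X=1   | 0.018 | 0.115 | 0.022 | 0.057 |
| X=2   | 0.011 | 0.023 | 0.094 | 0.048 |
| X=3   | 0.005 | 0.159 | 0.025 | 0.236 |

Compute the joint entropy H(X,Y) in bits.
3.3290 bits

H(X,Y) = -Σ_{x,y} P(x,y) log₂ P(x,y). Per-cell terms -P(x,y)·log₂P(x,y):
  X=0: 0.3871, 0.0716, 0.1252, 0.1129
  X=1: 0.1043, 0.3588, 0.1211, 0.2356
  X=2: 0.0716, 0.1252, 0.3207, 0.2103
  X=3: 0.0382, 0.4218, 0.1330, 0.4916
Sum of the 16 terms: H(X,Y) = 3.3290 bits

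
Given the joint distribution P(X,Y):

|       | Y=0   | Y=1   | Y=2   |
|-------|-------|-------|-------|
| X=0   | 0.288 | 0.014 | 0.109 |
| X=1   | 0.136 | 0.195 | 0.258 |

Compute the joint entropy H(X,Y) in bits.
2.3076 bits

H(X,Y) = -Σ_{x,y} P(x,y) log₂ P(x,y). Per-cell terms -P(x,y)·log₂P(x,y):
  X=0: 0.5172, 0.0862, 0.3485
  X=1: 0.3915, 0.4599, 0.5043
Sum of the 6 terms: H(X,Y) = 2.3076 bits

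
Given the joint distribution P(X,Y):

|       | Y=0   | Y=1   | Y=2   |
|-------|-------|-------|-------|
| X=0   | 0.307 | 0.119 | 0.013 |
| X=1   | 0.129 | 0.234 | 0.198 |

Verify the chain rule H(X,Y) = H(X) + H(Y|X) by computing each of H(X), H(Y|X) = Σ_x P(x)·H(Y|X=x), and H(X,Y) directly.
H(X) = 0.9892 bits, H(Y|X) = 1.3148 bits, H(X,Y) = 2.3040 bits

Marginal of X (row sums):
  P(X=0) = 0.307 + 0.119 + 0.013 = 0.439
  P(X=1) = 0.129 + 0.234 + 0.198 = 0.561
H(X) = -[0.439·log₂(0.439) + 0.561·log₂(0.561)]
  = 0.52140 + 0.46783 = 0.9892 bits

H(Y|X) = Σ_x P(x)·H(Y|X=x):
  X=0: P(X=0) = 0.439, P(Y|X=0) = (307/439, 119/439, 13/439) → H(Y|X=0) = 1.02169
  X=1: P(X=1) = 0.561, P(Y|X=1) = (43/187, 78/187, 6/17) → H(Y|X=1) = 1.54411
H(Y|X) = 0.439·1.02169 + 0.561·1.54411 = 1.3148 bits

H(X,Y) = -Σ_{x,y} P(x,y) log₂ P(x,y). Per-cell terms -P(x,y)·log₂P(x,y):
  X=0: 0.52303, 0.36545, 0.08145
  X=1: 0.38114, 0.49033, 0.46261
Sum of the 6 terms: H(X,Y) = 2.3040 bits

Chain rule check:
  H(X) + H(Y|X) = 0.9892 + 1.3148 = 2.3040 bits
  H(X,Y) = 2.3040 bits
✓ Chain rule verified.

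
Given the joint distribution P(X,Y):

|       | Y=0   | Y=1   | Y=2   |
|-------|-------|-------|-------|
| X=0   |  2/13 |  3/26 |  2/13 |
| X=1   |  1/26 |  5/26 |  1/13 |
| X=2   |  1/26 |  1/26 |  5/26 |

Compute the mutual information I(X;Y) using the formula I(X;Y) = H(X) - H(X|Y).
0.1688 bits

I(X;Y) = H(X) - H(X|Y)

Marginal of X (row sums):
  P(X=0) = 2/13 + 3/26 + 2/13 = 11/26
  P(X=1) = 1/26 + 5/26 + 1/13 = 4/13
  P(X=2) = 1/26 + 1/26 + 5/26 = 7/26
H(X) = -[(11/26)·log₂(11/26) + (4/13)·log₂(4/13) + (7/26)·log₂(7/26)]
  = 0.525042 + 0.523212 + 0.509677 = 1.557931 bits

Marginal of Y (column sums):
  P(Y=0) = 2/13 + 1/26 + 1/26 = 3/13
  P(Y=1) = 3/26 + 5/26 + 1/26 = 9/26
  P(Y=2) = 2/13 + 1/13 + 5/26 = 11/26
H(X|Y) = Σ_y P(y)·H(X|Y=y):
  Y=0: P(Y=0) = 3/13, P(X|Y=0) = (2/3, 1/6, 1/6) → H(X|Y=0) = 1.251629
  Y=1: P(Y=1) = 9/26, P(X|Y=1) = (1/3, 5/9, 1/9) → H(X|Y=1) = 1.351644
  Y=2: P(Y=2) = 11/26, P(X|Y=2) = (4/11, 2/11, 5/11) → H(X|Y=2) = 1.494919
H(X|Y) = (3/13)·1.251629 + (9/26)·1.351644 + (11/26)·1.494919 = 1.389180 bits

I(X;Y) = H(X) - H(X|Y) = 1.557931 - 1.389180 = 0.1688 bits

Cross-check via I(X;Y) = H(X) + H(Y) - H(X,Y): computing H(Y) from the column sums and H(X,Y) from the 9 cells in the same way gives H(Y) = 1.543022 bits and H(X,Y) = 2.932202 bits, so
I(X;Y) = 1.557931 + 1.543022 - 2.932202 = 0.1688 bits ✓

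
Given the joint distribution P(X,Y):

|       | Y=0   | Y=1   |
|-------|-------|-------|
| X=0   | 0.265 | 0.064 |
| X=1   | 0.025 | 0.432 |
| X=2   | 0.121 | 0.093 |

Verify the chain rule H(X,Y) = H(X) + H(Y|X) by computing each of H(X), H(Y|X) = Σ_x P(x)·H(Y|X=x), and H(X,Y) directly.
H(X) = 1.5200 bits, H(Y|X) = 0.5851 bits, H(X,Y) = 2.1050 bits

Marginal of X (row sums):
  P(X=0) = 0.265 + 0.064 = 0.329
  P(X=1) = 0.025 + 0.432 = 0.457
  P(X=2) = 0.121 + 0.093 = 0.214
H(X) = -[0.329·log₂(0.329) + 0.457·log₂(0.457) + 0.214·log₂(0.214)]
  = 0.5277 + 0.5163 + 0.4760 = 1.5200 bits

H(Y|X) = Σ_x P(x)·H(Y|X=x):
  X=0: P(X=0) = 0.329, P(Y|X=0) = (265/329, 64/329) → H(Y|X=0) = 0.7108
  X=1: P(X=1) = 0.457, P(Y|X=1) = (25/457, 432/457) → H(Y|X=1) = 0.3061
  X=2: P(X=2) = 0.214, P(Y|X=2) = (121/214, 93/214) → H(Y|X=2) = 0.9876
H(Y|X) = 0.329·0.7108 + 0.457·0.3061 + 0.214·0.9876 = 0.5851 bits

H(X,Y) = -Σ_{x,y} P(x,y) log₂ P(x,y). Per-cell terms -P(x,y)·log₂P(x,y):
  X=0: 0.5077, 0.2538
  X=1: 0.1330, 0.5231
  X=2: 0.3687, 0.3187
Sum of the 6 terms: H(X,Y) = 2.1050 bits

Chain rule check:
  H(X) + H(Y|X) = 1.5200 + 0.5851 = 2.1051 bits
  H(X,Y) = 2.1050 bits
✓ Chain rule verified (Δ = 0.0001 is 4-dp rounding noise: each of the three values was rounded independently).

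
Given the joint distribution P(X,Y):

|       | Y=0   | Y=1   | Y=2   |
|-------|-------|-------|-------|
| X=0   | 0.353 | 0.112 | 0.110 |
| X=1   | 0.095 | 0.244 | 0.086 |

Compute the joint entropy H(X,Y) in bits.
2.3579 bits

H(X,Y) = -Σ_{x,y} P(x,y) log₂ P(x,y). Per-cell terms -P(x,y)·log₂P(x,y):
  X=0: 0.5303, 0.3537, 0.3503
  X=1: 0.3226, 0.4966, 0.3044
Sum of the 6 terms: H(X,Y) = 2.3579 bits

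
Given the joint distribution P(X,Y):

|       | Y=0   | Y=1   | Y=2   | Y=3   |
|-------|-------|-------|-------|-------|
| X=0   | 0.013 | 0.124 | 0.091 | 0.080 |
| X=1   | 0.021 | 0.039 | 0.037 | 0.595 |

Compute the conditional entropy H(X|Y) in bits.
0.6275 bits

H(X|Y) = H(X,Y) - H(Y)

H(X,Y) = -Σ_{x,y} P(x,y) log₂ P(x,y). Per-cell terms -P(x,y)·log₂P(x,y):
  X=0: 0.08145, 0.37344, 0.31468, 0.29151
  X=1: 0.11704, 0.18253, 0.17598, 0.44568
Sum of the 8 terms: H(X,Y) = 1.9823 bits

Marginal of Y (column sums):
  P(Y=0) = 0.013 + 0.021 = 0.034
  P(Y=1) = 0.124 + 0.039 = 0.163
  P(Y=2) = 0.091 + 0.037 = 0.128
  P(Y=3) = 0.080 + 0.595 = 0.675
H(Y) = -[0.034·log₂(0.034) + 0.163·log₂(0.163) + 0.128·log₂(0.128) + 0.675·log₂(0.675)]
  = 0.16586 + 0.42658 + 0.37962 + 0.38275 = 1.3548 bits

H(X|Y) = H(X,Y) - H(Y) = 1.9823 - 1.3548 = 0.6275 bits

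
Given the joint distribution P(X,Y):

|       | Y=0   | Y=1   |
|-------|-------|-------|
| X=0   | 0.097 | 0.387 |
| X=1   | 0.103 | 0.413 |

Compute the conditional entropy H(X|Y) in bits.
0.9993 bits

H(X|Y) = H(X,Y) - H(Y)

H(X,Y) = -Σ_{x,y} P(x,y) log₂ P(x,y). Per-cell terms -P(x,y)·log₂P(x,y):
  X=0: 0.3265, 0.5300
  X=1: 0.3378, 0.5269
Sum of the 4 terms: H(X,Y) = 1.7212 bits

Marginal of Y (column sums):
  P(Y=0) = 0.097 + 0.103 = 0.200
  P(Y=1) = 0.387 + 0.413 = 0.800
H(Y) = -[0.200·log₂(0.200) + 0.800·log₂(0.800)]
  = 0.4644 + 0.2575 = 0.7219 bits

H(X|Y) = H(X,Y) - H(Y) = 1.7212 - 0.7219 = 0.9993 bits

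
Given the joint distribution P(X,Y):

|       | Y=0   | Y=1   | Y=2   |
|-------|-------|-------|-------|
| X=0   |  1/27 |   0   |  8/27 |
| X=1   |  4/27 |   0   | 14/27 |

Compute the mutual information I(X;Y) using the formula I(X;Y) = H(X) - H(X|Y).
0.0141 bits

I(X;Y) = H(X) - H(X|Y)

Marginal of X (row sums):
  P(X=0) = 1/27 + 0 + 8/27 = 1/3
  P(X=1) = 4/27 + 0 + 14/27 = 2/3
H(X) = -[(1/3)·log₂(1/3) + (2/3)·log₂(2/3)]
  = 0.52832 + 0.38998 = 0.9183 bits

Marginal of Y (column sums):
  P(Y=0) = 1/27 + 4/27 = 5/27
  P(Y=1) = 0 + 0 = 0
  P(Y=2) = 8/27 + 14/27 = 22/27
H(X|Y) = Σ_y P(y)·H(X|Y=y):
  Y=0: P(Y=0) = 5/27, P(X|Y=0) = (1/5, 4/5) → H(X|Y=0) = 0.72193
  Y=1: P(Y=1) = 0 → contributes 0
  Y=2: P(Y=2) = 22/27, P(X|Y=2) = (4/11, 7/11) → H(X|Y=2) = 0.94566
H(X|Y) = (5/27)·0.72193 + (22/27)·0.94566 = 0.9042 bits

I(X;Y) = H(X) - H(X|Y) = 0.9183 - 0.9042 = 0.0141 bits

Cross-check via I(X;Y) = H(X) + H(Y) - H(X,Y): computing H(Y) from the column sums and H(X,Y) from the 6 cells in the same way gives H(Y) = 0.6913 bits and H(X,Y) = 1.5955 bits, so
I(X;Y) = 0.9183 + 0.6913 - 1.5955 = 0.0141 bits ✓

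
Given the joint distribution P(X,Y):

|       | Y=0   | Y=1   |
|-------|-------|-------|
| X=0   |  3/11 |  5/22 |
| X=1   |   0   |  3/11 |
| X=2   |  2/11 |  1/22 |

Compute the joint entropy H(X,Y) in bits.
2.1581 bits

H(X,Y) = -Σ_{x,y} P(x,y) log₂ P(x,y). Per-cell terms -P(x,y)·log₂P(x,y):
  X=0: 0.5112, 0.4858
  X=1: 0.0000, 0.5112
  X=2: 0.4472, 0.2027
  (cells with P = 0 contribute 0)
Sum of the 6 terms: H(X,Y) = 2.1581 bits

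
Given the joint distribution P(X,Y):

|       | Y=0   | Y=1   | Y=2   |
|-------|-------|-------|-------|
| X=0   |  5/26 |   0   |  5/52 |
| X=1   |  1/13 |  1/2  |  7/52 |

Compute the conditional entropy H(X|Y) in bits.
0.4585 bits

H(X|Y) = H(X,Y) - H(Y)

H(X,Y) = -Σ_{x,y} P(x,y) log₂ P(x,y). Per-cell terms -P(x,y)·log₂P(x,y):
  X=0: 0.4574, 0.0000, 0.3249
  X=1: 0.2846, 0.5000, 0.3895
  (cells with P = 0 contribute 0)
Sum of the 6 terms: H(X,Y) = 1.9564 bits

Marginal of Y (column sums):
  P(Y=0) = 5/26 + 1/13 = 7/26
  P(Y=1) = 0 + 1/2 = 1/2
  P(Y=2) = 5/52 + 7/52 = 3/13
H(Y) = -[(7/26)·log₂(7/26) + (1/2)·log₂(1/2) + (3/13)·log₂(3/13)]
  = 0.5097 + 0.5000 + 0.4882 = 1.4979 bits

H(X|Y) = H(X,Y) - H(Y) = 1.9564 - 1.4979 = 0.4585 bits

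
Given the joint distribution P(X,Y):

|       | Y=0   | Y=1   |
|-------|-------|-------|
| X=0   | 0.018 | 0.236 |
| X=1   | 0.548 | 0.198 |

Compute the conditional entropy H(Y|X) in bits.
0.7165 bits

H(Y|X) = H(X,Y) - H(X)

H(X,Y) = -Σ_{x,y} P(x,y) log₂ P(x,y). Per-cell terms -P(x,y)·log₂P(x,y):
  X=0: 0.104325, 0.491621
  X=1: 0.475528, 0.462613
Sum of the 4 terms: H(X,Y) = 1.53409 bits

Marginal of X (row sums):
  P(X=0) = 0.018 + 0.236 = 0.254
  P(X=1) = 0.548 + 0.198 = 0.746
H(X) = -[0.254·log₂(0.254) + 0.746·log₂(0.746)]
  = 0.502183 + 0.315373 = 0.81756 bits

H(Y|X) = H(X,Y) - H(X) = 1.53409 - 0.81756 = 0.7165 bits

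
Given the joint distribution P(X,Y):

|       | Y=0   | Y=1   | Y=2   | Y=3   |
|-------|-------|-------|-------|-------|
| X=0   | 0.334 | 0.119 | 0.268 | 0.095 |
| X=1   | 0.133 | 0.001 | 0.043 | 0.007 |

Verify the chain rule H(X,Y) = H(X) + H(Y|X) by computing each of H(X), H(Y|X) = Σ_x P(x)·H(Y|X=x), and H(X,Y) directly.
H(X) = 0.6887 bits, H(Y|X) = 1.6792 bits, H(X,Y) = 2.3680 bits

Marginal of X (row sums):
  P(X=0) = 0.334 + 0.119 + 0.268 + 0.095 = 0.816
  P(X=1) = 0.133 + 0.001 + 0.043 + 0.007 = 0.184
H(X) = -[0.816·log₂(0.816) + 0.184·log₂(0.184)]
  = 0.2393809 + 0.4493689 = 0.6887 bits

H(Y|X) = Σ_x P(x)·H(Y|X=x):
  X=0: P(X=0) = 0.816, P(Y|X=0) = (167/408, 7/48, 67/204, 95/816) → H(Y|X=0) = 1.8213362
  X=1: P(X=1) = 0.184, P(Y|X=1) = (133/184, 1/184, 43/184, 7/184) → H(Y|X=1) = 1.0489237
H(Y|X) = 0.816·1.8213362 + 0.184·1.0489237 = 1.6792 bits

H(X,Y) = -Σ_{x,y} P(x,y) log₂ P(x,y). Per-cell terms -P(x,y)·log₂P(x,y):
  X=0: 0.5284147, 0.3654450, 0.5091183, 0.3226132
  X=1: 0.3870967, 0.0099658, 0.1951993, 0.0501090
Sum of the 8 terms: H(X,Y) = 2.3680 bits

Chain rule check:
  H(X) + H(Y|X) = 0.6887 + 1.6792 = 2.3679 bits
  H(X,Y) = 2.3680 bits
✓ Chain rule verified (Δ = 0.0001 is 4-dp rounding noise: each of the three values was rounded independently).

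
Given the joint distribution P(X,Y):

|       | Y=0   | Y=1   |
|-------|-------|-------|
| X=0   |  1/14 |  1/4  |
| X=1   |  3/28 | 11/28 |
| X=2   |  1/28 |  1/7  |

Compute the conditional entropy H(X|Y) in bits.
1.4699 bits

H(X|Y) = H(X,Y) - H(Y)

H(X,Y) = -Σ_{x,y} P(x,y) log₂ P(x,y). Per-cell terms -P(x,y)·log₂P(x,y):
  X=0: 0.27195, 0.50000
  X=1: 0.34526, 0.52954
  X=2: 0.17169, 0.40105
Sum of the 6 terms: H(X,Y) = 2.2195 bits

Marginal of Y (column sums):
  P(Y=0) = 1/14 + 3/28 + 1/28 = 3/14
  P(Y=1) = 1/4 + 11/28 + 1/7 = 11/14
H(Y) = -[(3/14)·log₂(3/14) + (11/14)·log₂(11/14)]
  = 0.47623 + 0.27337 = 0.7496 bits

H(X|Y) = H(X,Y) - H(Y) = 2.2195 - 0.7496 = 1.4699 bits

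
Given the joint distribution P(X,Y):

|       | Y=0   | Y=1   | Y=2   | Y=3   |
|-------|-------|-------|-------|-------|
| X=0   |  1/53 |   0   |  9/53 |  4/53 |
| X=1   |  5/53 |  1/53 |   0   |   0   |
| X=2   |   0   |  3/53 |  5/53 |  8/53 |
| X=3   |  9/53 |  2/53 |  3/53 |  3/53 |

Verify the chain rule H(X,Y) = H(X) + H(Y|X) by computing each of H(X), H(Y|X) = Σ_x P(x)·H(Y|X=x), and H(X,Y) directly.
H(X) = 1.9109 bits, H(Y|X) = 1.3916 bits, H(X,Y) = 3.3026 bits

Marginal of X (row sums):
  P(X=0) = 1/53 + 0 + 9/53 + 4/53 = 14/53
  P(X=1) = 5/53 + 1/53 + 0 + 0 = 6/53
  P(X=2) = 0 + 3/53 + 5/53 + 8/53 = 16/53
  P(X=3) = 9/53 + 2/53 + 3/53 + 3/53 = 17/53
H(X) = -[(14/53)·log₂(14/53) + (6/53)·log₂(6/53) + (16/53)·log₂(16/53) + (17/53)·log₂(17/53)]
  = 0.507319 + 0.355807 + 0.521636 + 0.526185 = 1.9109 bits

H(Y|X) = Σ_x P(x)·H(Y|X=x):
  X=0: P(X=0) = 14/53, P(Y|X=0) = (1/14, 0, 9/14, 2/7) → H(Y|X=0) = 1.198117
  X=1: P(X=1) = 6/53, P(Y|X=1) = (5/6, 1/6, 0, 0) → H(Y|X=1) = 0.650022
  X=2: P(X=2) = 16/53, P(Y|X=2) = (0, 3/16, 5/16, 1/2) → H(Y|X=2) = 1.477217
  X=3: P(X=3) = 17/53, P(Y|X=3) = (9/17, 2/17, 3/17, 3/17) → H(Y|X=3) = 1.732222
H(Y|X) = (14/53)·1.198117 + (6/53)·0.650022 + (16/53)·1.477217 + (17/53)·1.732222 = 1.3916 bits

H(X,Y) = -Σ_{x,y} P(x,y) log₂ P(x,y). Per-cell terms -P(x,y)·log₂P(x,y):
  X=0: 0.108074, 0.000000, 0.434377, 0.281352
  X=1: 0.321320, 0.108074, 0.000000, 0.000000
  X=2: 0.000000, 0.234507, 0.321320, 0.411762
  X=3: 0.434377, 0.178412, 0.234507, 0.234507
  (cells with P = 0 contribute 0)
Sum of the 16 terms: H(X,Y) = 3.3026 bits

Chain rule check:
  H(X) + H(Y|X) = 1.9109 + 1.3916 = 3.3025 bits
  H(X,Y) = 3.3026 bits
✓ Chain rule verified (Δ = 0.0001 is 4-dp rounding noise: each of the three values was rounded independently).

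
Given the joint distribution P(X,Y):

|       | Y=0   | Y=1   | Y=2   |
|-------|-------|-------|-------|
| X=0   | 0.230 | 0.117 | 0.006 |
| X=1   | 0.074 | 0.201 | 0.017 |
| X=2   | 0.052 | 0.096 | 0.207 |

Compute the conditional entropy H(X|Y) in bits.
1.2091 bits

H(X|Y) = H(X,Y) - H(Y)

H(X,Y) = -Σ_{x,y} P(x,y) log₂ P(x,y). Per-cell terms -P(x,y)·log₂P(x,y):
  X=0: 0.48767, 0.36216, 0.04428
  X=1: 0.27797, 0.46526, 0.09993
  X=2: 0.22180, 0.32456, 0.47037
Sum of the 9 terms: H(X,Y) = 2.7540 bits

Marginal of Y (column sums):
  P(Y=0) = 0.230 + 0.074 + 0.052 = 0.356
  P(Y=1) = 0.117 + 0.201 + 0.096 = 0.414
  P(Y=2) = 0.006 + 0.017 + 0.207 = 0.230
H(Y) = -[0.356·log₂(0.356) + 0.414·log₂(0.414) + 0.230·log₂(0.230)]
  = 0.53046 + 0.52673 + 0.48767 = 1.5449 bits

H(X|Y) = H(X,Y) - H(Y) = 2.7540 - 1.5449 = 1.2091 bits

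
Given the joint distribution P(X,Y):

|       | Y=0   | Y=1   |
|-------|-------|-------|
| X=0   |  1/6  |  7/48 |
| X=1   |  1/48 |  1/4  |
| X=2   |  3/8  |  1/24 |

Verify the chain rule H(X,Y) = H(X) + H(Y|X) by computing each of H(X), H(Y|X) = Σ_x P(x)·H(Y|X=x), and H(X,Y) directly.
H(X) = 1.5611 bits, H(Y|X) = 0.6129 bits, H(X,Y) = 2.1739 bits

Marginal of X (row sums):
  P(X=0) = 1/6 + 7/48 = 5/16
  P(X=1) = 1/48 + 1/4 = 13/48
  P(X=2) = 3/8 + 1/24 = 5/12
H(X) = -[(5/16)·log₂(5/16) + (13/48)·log₂(13/48) + (5/12)·log₂(5/12)]
  = 0.5244 + 0.5104 + 0.5263 = 1.5611 bits

H(Y|X) = Σ_x P(x)·H(Y|X=x):
  X=0: P(X=0) = 5/16, P(Y|X=0) = (8/15, 7/15) → H(Y|X=0) = 0.9968
  X=1: P(X=1) = 13/48, P(Y|X=1) = (1/13, 12/13) → H(Y|X=1) = 0.3912
  X=2: P(X=2) = 5/12, P(Y|X=2) = (9/10, 1/10) → H(Y|X=2) = 0.4690
H(Y|X) = (5/16)·0.9968 + (13/48)·0.3912 + (5/12)·0.4690 = 0.6129 bits

H(X,Y) = -Σ_{x,y} P(x,y) log₂ P(x,y). Per-cell terms -P(x,y)·log₂P(x,y):
  X=0: 0.4308, 0.4051
  X=1: 0.1164, 0.5000
  X=2: 0.5306, 0.1910
Sum of the 6 terms: H(X,Y) = 2.1739 bits

Chain rule check:
  H(X) + H(Y|X) = 1.5611 + 0.6129 = 2.1740 bits
  H(X,Y) = 2.1739 bits
✓ Chain rule verified (Δ = 0.0001 is 4-dp rounding noise: each of the three values was rounded independently).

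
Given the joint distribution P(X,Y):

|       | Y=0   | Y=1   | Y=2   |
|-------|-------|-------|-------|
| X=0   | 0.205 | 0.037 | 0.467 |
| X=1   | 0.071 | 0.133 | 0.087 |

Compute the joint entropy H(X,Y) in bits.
2.1222 bits

H(X,Y) = -Σ_{x,y} P(x,y) log₂ P(x,y). Per-cell terms -P(x,y)·log₂P(x,y):
  X=0: 0.4687, 0.1760, 0.5130
  X=1: 0.2709, 0.3871, 0.3065
Sum of the 6 terms: H(X,Y) = 2.1222 bits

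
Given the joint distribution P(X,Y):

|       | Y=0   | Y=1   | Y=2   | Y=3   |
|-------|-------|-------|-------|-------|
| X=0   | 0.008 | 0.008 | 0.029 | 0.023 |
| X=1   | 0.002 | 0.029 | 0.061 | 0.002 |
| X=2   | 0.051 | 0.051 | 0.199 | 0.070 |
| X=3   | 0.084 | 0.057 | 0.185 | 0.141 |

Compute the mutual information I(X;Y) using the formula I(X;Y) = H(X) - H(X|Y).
0.0687 bits

I(X;Y) = H(X) - H(X|Y)

Marginal of X (row sums):
  P(X=0) = 0.008 + 0.008 + 0.029 + 0.023 = 0.068
  P(X=1) = 0.002 + 0.029 + 0.061 + 0.002 = 0.094
  P(X=2) = 0.051 + 0.051 + 0.199 + 0.070 = 0.371
  P(X=3) = 0.084 + 0.057 + 0.185 + 0.141 = 0.467
H(X) = -[0.068·log₂(0.068) + 0.094·log₂(0.094) + 0.371·log₂(0.371) + 0.467·log₂(0.467)]
  = 0.263726 + 0.320652 + 0.530719 + 0.513002 = 1.62810 bits

Marginal of Y (column sums):
  P(Y=0) = 0.008 + 0.002 + 0.051 + 0.084 = 0.145
  P(Y=1) = 0.008 + 0.029 + 0.051 + 0.057 = 0.145
  P(Y=2) = 0.029 + 0.061 + 0.199 + 0.185 = 0.474
  P(Y=3) = 0.023 + 0.002 + 0.070 + 0.141 = 0.236
H(X|Y) = Σ_y P(y)·H(X|Y=y):
  Y=0: P(Y=0) = 0.145, P(X|Y=0) = (8/145, 2/145, 51/145, 84/145) → H(X|Y=0) = 1.302334
  Y=1: P(Y=1) = 0.145, P(X|Y=1) = (8/145, 1/5, 51/145, 57/145) → H(X|Y=1) = 1.754738
  Y=2: P(Y=2) = 0.474, P(X|Y=2) = (29/474, 61/474, 199/474, 185/474) → H(X|Y=2) = 1.682730
  Y=3: P(Y=3) = 0.236, P(X|Y=3) = (23/236, 1/118, 35/118, 141/236) → H(X|Y=3) = 1.349726
H(X|Y) = 0.145·1.302334 + 0.145·1.754738 + 0.474·1.682730 + 0.236·1.349726 = 1.55942 bits

I(X;Y) = H(X) - H(X|Y) = 1.62810 - 1.55942 = 0.0687 bits

Cross-check via I(X;Y) = H(X) + H(Y) - H(X,Y): computing H(Y) from the column sums and H(X,Y) from the 16 cells in the same way gives H(Y) = 1.81004 bits and H(X,Y) = 3.36947 bits, so
I(X;Y) = 1.62810 + 1.81004 - 3.36947 = 0.0687 bits ✓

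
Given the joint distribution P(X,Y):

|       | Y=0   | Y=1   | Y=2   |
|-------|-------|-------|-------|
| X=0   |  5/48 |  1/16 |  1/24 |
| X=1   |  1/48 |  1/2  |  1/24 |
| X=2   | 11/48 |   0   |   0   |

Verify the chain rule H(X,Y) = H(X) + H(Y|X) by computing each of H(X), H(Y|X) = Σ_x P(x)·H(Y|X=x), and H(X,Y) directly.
H(X) = 1.4255 bits, H(Y|X) = 0.6500 bits, H(X,Y) = 2.0754 bits

Marginal of X (row sums):
  P(X=0) = 5/48 + 1/16 + 1/24 = 5/24
  P(X=1) = 1/48 + 1/2 + 1/24 = 9/16
  P(X=2) = 11/48 + 0 + 0 = 11/48
H(X) = -[(5/24)·log₂(5/24) + (9/16)·log₂(9/16) + (11/48)·log₂(11/48)]
  = 0.4715 + 0.4669 + 0.4871 = 1.4255 bits

H(Y|X) = Σ_x P(x)·H(Y|X=x):
  X=0: P(X=0) = 5/24, P(Y|X=0) = (1/2, 3/10, 1/5) → H(Y|X=0) = 1.4855
  X=1: P(X=1) = 9/16, P(Y|X=1) = (1/27, 8/9, 2/27) → H(Y|X=1) = 0.6053
  X=2: P(X=2) = 11/48, P(Y|X=2) = (1, 0, 0) → H(Y|X=2) = 0.0000
H(Y|X) = (5/24)·1.4855 + (9/16)·0.6053 + (11/48)·0.0000 = 0.6500 bits

H(X,Y) = -Σ_{x,y} P(x,y) log₂ P(x,y). Per-cell terms -P(x,y)·log₂P(x,y):
  X=0: 0.3399, 0.2500, 0.1910
  X=1: 0.1164, 0.5000, 0.1910
  X=2: 0.4871, 0.0000, 0.0000
  (cells with P = 0 contribute 0)
Sum of the 9 terms: H(X,Y) = 2.0754 bits

Chain rule check:
  H(X) + H(Y|X) = 1.4255 + 0.6500 = 2.0755 bits
  H(X,Y) = 2.0754 bits
✓ Chain rule verified (Δ = 0.0001 is 4-dp rounding noise: each of the three values was rounded independently).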